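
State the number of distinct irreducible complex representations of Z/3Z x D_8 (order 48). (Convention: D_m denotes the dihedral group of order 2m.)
21

Explanation: The number of irreducible complex representations of a finite group equals its number of conjugacy classes. For a direct product, #classes(G x H) = #classes(G) * #classes(H). Z/3Z has 3 classes (abelian), D_8 has 7 classes, so 3 * 7 = 21, so Z/3Z x D_8 (order 48) has exactly 21 irreducible complex representations.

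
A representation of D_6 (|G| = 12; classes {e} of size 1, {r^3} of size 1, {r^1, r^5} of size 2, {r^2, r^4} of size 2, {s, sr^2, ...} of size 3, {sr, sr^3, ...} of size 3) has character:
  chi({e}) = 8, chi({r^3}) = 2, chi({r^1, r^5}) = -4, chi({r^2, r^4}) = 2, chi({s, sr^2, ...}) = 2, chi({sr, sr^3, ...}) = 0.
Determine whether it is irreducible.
Not irreducible (reducible): <chi, chi> = 10 > 1.

Details: <chi, chi> = (1/|G|) sum_C |C| * |chi(C)|^2 = (1/12)[1*|8|^2 + 1*|2|^2 + 2*|-4|^2 + 2*|2|^2 + 3*|2|^2 + 3*|0|^2]
  = (1/12)[(64) + (4) + (32) + (8) + (12) + (0)] = 120/12 = 10.
A character is irreducible iff <chi, chi> = 1, so this representation is reducible.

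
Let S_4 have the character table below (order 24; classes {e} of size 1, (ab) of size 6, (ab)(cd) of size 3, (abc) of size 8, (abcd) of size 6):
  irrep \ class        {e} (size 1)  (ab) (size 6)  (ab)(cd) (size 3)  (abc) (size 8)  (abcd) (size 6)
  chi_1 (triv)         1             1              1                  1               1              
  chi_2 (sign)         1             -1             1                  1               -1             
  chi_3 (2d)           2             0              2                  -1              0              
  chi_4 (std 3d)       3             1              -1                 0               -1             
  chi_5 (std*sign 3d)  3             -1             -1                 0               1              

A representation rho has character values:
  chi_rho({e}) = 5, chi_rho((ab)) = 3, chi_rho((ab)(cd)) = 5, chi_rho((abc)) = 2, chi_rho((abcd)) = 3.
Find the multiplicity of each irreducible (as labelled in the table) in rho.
Multiplicities: chi_1: 3, chi_2: 0, chi_3: 1, chi_4: 0, chi_5: 0.

Details: Use <chi_rho, chi> = (1/|G|) sum_C |C| * chi_rho(C) * conj(chi(C)) with |G| = 24 for each irreducible chi in the table:
  <chi_rho, chi_1> = (1/24)[1*(5)*conj(1) + 6*(3)*conj(1) + 3*(5)*conj(1) + 8*(2)*conj(1) + 6*(3)*conj(1)]
      = (1/24)[(5) + (18) + (15) + (16) + (18)] = 72/24 = 3
  <chi_rho, chi_2> = (1/24)[1*(5)*conj(1) + 6*(3)*conj(-1) + 3*(5)*conj(1) + 8*(2)*conj(1) + 6*(3)*conj(-1)]
      = (1/24)[(5) + (-18) + (15) + (16) + (-18)] = 0/24 = 0
  <chi_rho, chi_3> = (1/24)[1*(5)*conj(2) + 6*(3)*conj(0) + 3*(5)*conj(2) + 8*(2)*conj(-1) + 6*(3)*conj(0)]
      = (1/24)[(10) + (0) + (30) + (-16) + (0)] = 24/24 = 1
  <chi_rho, chi_4> = (1/24)[1*(5)*conj(3) + 6*(3)*conj(1) + 3*(5)*conj(-1) + 8*(2)*conj(0) + 6*(3)*conj(-1)]
      = (1/24)[(15) + (18) + (-15) + (0) + (-18)] = 0/24 = 0
  <chi_rho, chi_5> = (1/24)[1*(5)*conj(3) + 6*(3)*conj(-1) + 3*(5)*conj(-1) + 8*(2)*conj(0) + 6*(3)*conj(1)]
      = (1/24)[(15) + (-18) + (-15) + (0) + (18)] = 0/24 = 0
Dimension check: dim(rho) = sum (mult * dim) = 3*1 + 0*1 + 1*2 + 0*3 + 0*3 = 5 = chi_rho(e) = 5.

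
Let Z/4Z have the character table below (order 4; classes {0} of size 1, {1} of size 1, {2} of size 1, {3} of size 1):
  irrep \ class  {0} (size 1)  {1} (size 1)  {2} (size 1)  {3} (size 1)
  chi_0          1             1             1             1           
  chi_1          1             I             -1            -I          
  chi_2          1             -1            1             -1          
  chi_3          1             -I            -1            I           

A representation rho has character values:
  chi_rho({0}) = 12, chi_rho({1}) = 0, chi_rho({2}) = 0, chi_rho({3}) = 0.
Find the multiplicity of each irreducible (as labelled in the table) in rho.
Multiplicities: chi_0: 3, chi_1: 3, chi_2: 3, chi_3: 3.

Reasoning: Use <chi_rho, chi> = (1/|G|) sum_C |C| * chi_rho(C) * conj(chi(C)) with |G| = 4 for each irreducible chi in the table:
  <chi_rho, chi_0> = (1/4)[1*(12)*conj(1) + 1*(0)*conj(1) + 1*(0)*conj(1) + 1*(0)*conj(1)]
      = (1/4)[(12) + (0) + (0) + (0)] = 12/4 = 3
  <chi_rho, chi_1> = (1/4)[1*(12)*conj(1) + 1*(0)*conj(I) + 1*(0)*conj(-1) + 1*(0)*conj(-I)]
      = (1/4)[(12) + (0) + (0) + (0)] = 12/4 = 3
  <chi_rho, chi_2> = (1/4)[1*(12)*conj(1) + 1*(0)*conj(-1) + 1*(0)*conj(1) + 1*(0)*conj(-1)]
      = (1/4)[(12) + (0) + (0) + (0)] = 12/4 = 3
  <chi_rho, chi_3> = (1/4)[1*(12)*conj(1) + 1*(0)*conj(-I) + 1*(0)*conj(-1) + 1*(0)*conj(I)]
      = (1/4)[(12) + (0) + (0) + (0)] = 12/4 = 3
(Exp terms are combined using exp(i*s)*conj(exp(i*t)) = exp(i*(s-t)), and sums of them are collapsed using the identity that for every m > 1 the m distinct m-th roots of unity sum to 0, e.g. 1 + exp(2*I*pi/3) + exp(-2*I*pi/3) = 0.)
Dimension check: dim(rho) = sum (mult * dim) = 3*1 + 3*1 + 3*1 + 3*1 = 12 = chi_rho(e) = 12.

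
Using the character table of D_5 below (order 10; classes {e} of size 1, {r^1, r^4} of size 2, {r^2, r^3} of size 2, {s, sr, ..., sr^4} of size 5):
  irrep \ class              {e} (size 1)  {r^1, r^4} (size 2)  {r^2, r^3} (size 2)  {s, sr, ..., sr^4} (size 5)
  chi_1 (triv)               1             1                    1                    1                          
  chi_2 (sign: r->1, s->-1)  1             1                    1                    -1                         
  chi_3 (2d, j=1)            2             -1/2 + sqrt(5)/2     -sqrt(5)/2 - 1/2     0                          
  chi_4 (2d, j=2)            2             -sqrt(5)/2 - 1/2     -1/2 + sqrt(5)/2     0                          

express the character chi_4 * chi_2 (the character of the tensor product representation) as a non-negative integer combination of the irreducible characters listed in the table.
chi_4 tensor chi_2 = chi_4 (all other irreducibles have multiplicity 0).

Argument: The character of a tensor product is the pointwise product (chi_4 * chi_2)(C) = chi_4(C) * chi_2(C):
  {e}: (2)*(1), {r^1, r^4}: (-sqrt(5)/2 - 1/2)*(1), {r^2, r^3}: (-1/2 + sqrt(5)/2)*(1), {s, sr, ..., sr^4}: (0)*(-1)
so (chi_4 * chi_2) takes values
  {e} -> 2, {r^1, r^4} -> -sqrt(5)/2 - 1/2, {r^2, r^3} -> -1/2 + sqrt(5)/2, {s, sr, ..., sr^4} -> 0.
Now take the inner product of this character with each irreducible chi from the table, <chi_4*chi_2, chi> = (1/10) sum_C |C| (chi_4*chi_2)(C) conj(chi(C)):
  <chi_4*chi_2, chi_1> = (1/10)[1*(2)*conj(1) + 2*(-sqrt(5)/2 - 1/2)*conj(1) + 2*(-1/2 + sqrt(5)/2)*conj(1) + 5*(0)*conj(1)]
      = (1/10)[(2) + (-sqrt(5) - 1) + (-1 + sqrt(5)) + (0)] = 0/10 = 0
  <chi_4*chi_2, chi_2> = (1/10)[1*(2)*conj(1) + 2*(-sqrt(5)/2 - 1/2)*conj(1) + 2*(-1/2 + sqrt(5)/2)*conj(1) + 5*(0)*conj(-1)]
      = (1/10)[(2) + (-sqrt(5) - 1) + (-1 + sqrt(5)) + (0)] = 0/10 = 0
  <chi_4*chi_2, chi_3> = (1/10)[1*(2)*conj(2) + 2*(-sqrt(5)/2 - 1/2)*conj(-1/2 + sqrt(5)/2) + 2*(-1/2 + sqrt(5)/2)*conj(-sqrt(5)/2 - 1/2) + 5*(0)*conj(0)]
      = (1/10)[(4) + (-2) + (-2) + (0)] = 0/10 = 0
  <chi_4*chi_2, chi_4> = (1/10)[1*(2)*conj(2) + 2*(-sqrt(5)/2 - 1/2)*conj(-sqrt(5)/2 - 1/2) + 2*(-1/2 + sqrt(5)/2)*conj(-1/2 + sqrt(5)/2) + 5*(0)*conj(0)]
      = (1/10)[(4) + (sqrt(5) + 3) + (3 - sqrt(5)) + (0)] = 10/10 = 1
Hence the multiplicities are chi_4: 1. Dimension check: dim(chi_4)*dim(chi_2) = 2*1 = 2 and sum (mult * dim) = 1*2 = 2.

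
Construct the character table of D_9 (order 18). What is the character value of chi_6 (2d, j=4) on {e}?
Conjugacy classes: {e} of size 1, {r^1, r^8} of size 2, {r^2, r^7} of size 2, {r^3, r^6} of size 2, {r^4, r^5} of size 2, {s, sr, ..., sr^8} of size 9.
Character table:
  irrep \ class              {e} (size 1)  {r^1, r^8} (size 2)  {r^2, r^7} (size 2)  {r^3, r^6} (size 2)  {r^4, r^5} (size 2)  {s, sr, ..., sr^8} (size 9)
  chi_1 (triv)               1             1                    1                    1                    1                    1                          
  chi_2 (sign: r->1, s->-1)  1             1                    1                    1                    1                    -1                         
  chi_3 (2d, j=1)            2             2*cos(2*pi/9)        2*cos(4*pi/9)        -1                   -2*cos(pi/9)         0                          
  chi_4 (2d, j=2)            2             2*cos(4*pi/9)        -2*cos(pi/9)         -1                   2*cos(2*pi/9)        0                          
  chi_5 (2d, j=3)            2             -1                   -1                   2                    -1                   0                          
  chi_6 (2d, j=4)            2             -2*cos(pi/9)         2*cos(2*pi/9)        -1                   2*cos(4*pi/9)        0                          

Spot check: chi_6 (2d, j=4) on {e} = 2.

Details: D_9 has order 2*9 = 18 with 6 conjugacy classes, hence 6 irreducibles. Sum of squared dims 1 + 1 + 4 + 4 + 4 + 4 = 18 = |G|. Linear characters come from the abelianisation; the 2-dimensional irreps have character r^k -> 2*cos(2*pi*j*k/9), reflections -> 0.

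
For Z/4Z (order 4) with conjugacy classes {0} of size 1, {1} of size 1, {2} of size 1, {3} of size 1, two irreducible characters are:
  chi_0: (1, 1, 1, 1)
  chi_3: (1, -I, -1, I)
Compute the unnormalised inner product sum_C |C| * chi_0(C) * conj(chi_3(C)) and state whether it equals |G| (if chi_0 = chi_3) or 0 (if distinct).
Sum = 0; so <chi_0, chi_3> = 0 (distinct irreducibles are orthogonal).

Proof sketch: Compute term by term over conjugacy classes (|C| * chi_0(C) * conj(chi_3(C))):
  1*(1)*conj(1) + 1*(1)*conj(-I) + 1*(1)*conj(-1) + 1*(1)*conj(I)
  = (1) + (I) + (-1) + (-I)
  = 0.
(Exp terms are combined using exp(i*s)*conj(exp(i*t)) = exp(i*(s-t)), and sums of them are collapsed using the identity that for every m > 1 the m distinct m-th roots of unity sum to 0, e.g. 1 + exp(2*I*pi/3) + exp(-2*I*pi/3) = 0.)
Dividing by |G| = 4 gives 0/4 = 0, matching the row-orthogonality relation <chi_0, chi_3> = [chi_0 = chi_3].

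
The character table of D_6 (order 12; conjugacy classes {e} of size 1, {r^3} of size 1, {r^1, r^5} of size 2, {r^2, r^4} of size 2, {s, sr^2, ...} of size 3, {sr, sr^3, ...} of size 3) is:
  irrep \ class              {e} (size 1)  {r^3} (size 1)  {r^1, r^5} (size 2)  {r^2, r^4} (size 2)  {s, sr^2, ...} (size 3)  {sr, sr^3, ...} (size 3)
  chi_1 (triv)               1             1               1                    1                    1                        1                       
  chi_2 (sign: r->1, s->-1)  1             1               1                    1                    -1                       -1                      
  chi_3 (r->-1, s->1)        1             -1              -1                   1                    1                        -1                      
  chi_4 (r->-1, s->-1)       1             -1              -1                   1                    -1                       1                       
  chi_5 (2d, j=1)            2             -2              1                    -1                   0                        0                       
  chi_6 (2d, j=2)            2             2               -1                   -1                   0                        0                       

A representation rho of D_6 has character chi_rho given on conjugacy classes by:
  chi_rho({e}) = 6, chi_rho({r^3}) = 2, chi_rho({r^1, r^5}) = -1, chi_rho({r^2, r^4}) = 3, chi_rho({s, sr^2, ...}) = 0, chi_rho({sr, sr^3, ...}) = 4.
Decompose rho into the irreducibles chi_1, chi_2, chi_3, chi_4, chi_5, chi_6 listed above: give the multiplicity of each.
Multiplicities: chi_1: 2, chi_2: 0, chi_3: 0, chi_4: 2, chi_5: 0, chi_6: 1.

Proof sketch: Use <chi_rho, chi> = (1/|G|) sum_C |C| * chi_rho(C) * conj(chi(C)) with |G| = 12 for each irreducible chi in the table:
  <chi_rho, chi_1> = (1/12)[1*(6)*conj(1) + 1*(2)*conj(1) + 2*(-1)*conj(1) + 2*(3)*conj(1) + 3*(0)*conj(1) + 3*(4)*conj(1)]
      = (1/12)[(6) + (2) + (-2) + (6) + (0) + (12)] = 24/12 = 2
  <chi_rho, chi_2> = (1/12)[1*(6)*conj(1) + 1*(2)*conj(1) + 2*(-1)*conj(1) + 2*(3)*conj(1) + 3*(0)*conj(-1) + 3*(4)*conj(-1)]
      = (1/12)[(6) + (2) + (-2) + (6) + (0) + (-12)] = 0/12 = 0
  <chi_rho, chi_3> = (1/12)[1*(6)*conj(1) + 1*(2)*conj(-1) + 2*(-1)*conj(-1) + 2*(3)*conj(1) + 3*(0)*conj(1) + 3*(4)*conj(-1)]
      = (1/12)[(6) + (-2) + (2) + (6) + (0) + (-12)] = 0/12 = 0
  <chi_rho, chi_4> = (1/12)[1*(6)*conj(1) + 1*(2)*conj(-1) + 2*(-1)*conj(-1) + 2*(3)*conj(1) + 3*(0)*conj(-1) + 3*(4)*conj(1)]
      = (1/12)[(6) + (-2) + (2) + (6) + (0) + (12)] = 24/12 = 2
  <chi_rho, chi_5> = (1/12)[1*(6)*conj(2) + 1*(2)*conj(-2) + 2*(-1)*conj(1) + 2*(3)*conj(-1) + 3*(0)*conj(0) + 3*(4)*conj(0)]
      = (1/12)[(12) + (-4) + (-2) + (-6) + (0) + (0)] = 0/12 = 0
  <chi_rho, chi_6> = (1/12)[1*(6)*conj(2) + 1*(2)*conj(2) + 2*(-1)*conj(-1) + 2*(3)*conj(-1) + 3*(0)*conj(0) + 3*(4)*conj(0)]
      = (1/12)[(12) + (4) + (2) + (-6) + (0) + (0)] = 12/12 = 1
Dimension check: dim(rho) = sum (mult * dim) = 2*1 + 0*1 + 0*1 + 2*1 + 0*2 + 1*2 = 6 = chi_rho(e) = 6.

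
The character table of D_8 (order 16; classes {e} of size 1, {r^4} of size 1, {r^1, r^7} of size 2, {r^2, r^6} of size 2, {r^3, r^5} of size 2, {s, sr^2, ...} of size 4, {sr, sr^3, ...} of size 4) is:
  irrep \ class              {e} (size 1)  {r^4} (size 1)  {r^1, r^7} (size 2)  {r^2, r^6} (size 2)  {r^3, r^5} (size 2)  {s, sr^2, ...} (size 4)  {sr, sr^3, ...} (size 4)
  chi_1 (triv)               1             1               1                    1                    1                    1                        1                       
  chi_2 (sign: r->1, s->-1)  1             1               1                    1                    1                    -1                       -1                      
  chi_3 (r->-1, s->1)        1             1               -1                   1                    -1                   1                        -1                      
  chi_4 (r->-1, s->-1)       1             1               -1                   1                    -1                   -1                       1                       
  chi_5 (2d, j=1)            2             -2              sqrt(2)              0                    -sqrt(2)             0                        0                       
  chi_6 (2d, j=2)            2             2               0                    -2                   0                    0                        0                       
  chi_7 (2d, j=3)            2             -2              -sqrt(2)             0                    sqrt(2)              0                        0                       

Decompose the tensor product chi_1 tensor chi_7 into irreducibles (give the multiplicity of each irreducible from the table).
chi_1 tensor chi_7 = chi_7 (all other irreducibles have multiplicity 0).

Derivation: The character of a tensor product is the pointwise product (chi_1 * chi_7)(C) = chi_1(C) * chi_7(C):
  {e}: (1)*(2), {r^4}: (1)*(-2), {r^1, r^7}: (1)*(-sqrt(2)), {r^2, r^6}: (1)*(0), {r^3, r^5}: (1)*(sqrt(2)), {s, sr^2, ...}: (1)*(0), {sr, sr^3, ...}: (1)*(0)
so (chi_1 * chi_7) takes values
  {e} -> 2, {r^4} -> -2, {r^1, r^7} -> -sqrt(2), {r^2, r^6} -> 0, {r^3, r^5} -> sqrt(2), {s, sr^2, ...} -> 0, {sr, sr^3, ...} -> 0.
Now take the inner product of this character with each irreducible chi from the table, <chi_1*chi_7, chi> = (1/16) sum_C |C| (chi_1*chi_7)(C) conj(chi(C)):
  <chi_1*chi_7, chi_1> = (1/16)[1*(2)*conj(1) + 1*(-2)*conj(1) + 2*(-sqrt(2))*conj(1) + 2*(0)*conj(1) + 2*(sqrt(2))*conj(1) + 4*(0)*conj(1) + 4*(0)*conj(1)]
      = (1/16)[(2) + (-2) + (-2*sqrt(2)) + (0) + (2*sqrt(2)) + (0) + (0)] = 0/16 = 0
  <chi_1*chi_7, chi_2> = (1/16)[1*(2)*conj(1) + 1*(-2)*conj(1) + 2*(-sqrt(2))*conj(1) + 2*(0)*conj(1) + 2*(sqrt(2))*conj(1) + 4*(0)*conj(-1) + 4*(0)*conj(-1)]
      = (1/16)[(2) + (-2) + (-2*sqrt(2)) + (0) + (2*sqrt(2)) + (0) + (0)] = 0/16 = 0
  <chi_1*chi_7, chi_3> = (1/16)[1*(2)*conj(1) + 1*(-2)*conj(1) + 2*(-sqrt(2))*conj(-1) + 2*(0)*conj(1) + 2*(sqrt(2))*conj(-1) + 4*(0)*conj(1) + 4*(0)*conj(-1)]
      = (1/16)[(2) + (-2) + (2*sqrt(2)) + (0) + (-2*sqrt(2)) + (0) + (0)] = 0/16 = 0
  <chi_1*chi_7, chi_4> = (1/16)[1*(2)*conj(1) + 1*(-2)*conj(1) + 2*(-sqrt(2))*conj(-1) + 2*(0)*conj(1) + 2*(sqrt(2))*conj(-1) + 4*(0)*conj(-1) + 4*(0)*conj(1)]
      = (1/16)[(2) + (-2) + (2*sqrt(2)) + (0) + (-2*sqrt(2)) + (0) + (0)] = 0/16 = 0
  <chi_1*chi_7, chi_5> = (1/16)[1*(2)*conj(2) + 1*(-2)*conj(-2) + 2*(-sqrt(2))*conj(sqrt(2)) + 2*(0)*conj(0) + 2*(sqrt(2))*conj(-sqrt(2)) + 4*(0)*conj(0) + 4*(0)*conj(0)]
      = (1/16)[(4) + (4) + (-4) + (0) + (-4) + (0) + (0)] = 0/16 = 0
  <chi_1*chi_7, chi_6> = (1/16)[1*(2)*conj(2) + 1*(-2)*conj(2) + 2*(-sqrt(2))*conj(0) + 2*(0)*conj(-2) + 2*(sqrt(2))*conj(0) + 4*(0)*conj(0) + 4*(0)*conj(0)]
      = (1/16)[(4) + (-4) + (0) + (0) + (0) + (0) + (0)] = 0/16 = 0
  <chi_1*chi_7, chi_7> = (1/16)[1*(2)*conj(2) + 1*(-2)*conj(-2) + 2*(-sqrt(2))*conj(-sqrt(2)) + 2*(0)*conj(0) + 2*(sqrt(2))*conj(sqrt(2)) + 4*(0)*conj(0) + 4*(0)*conj(0)]
      = (1/16)[(4) + (4) + (4) + (0) + (4) + (0) + (0)] = 16/16 = 1
Hence the multiplicities are chi_7: 1. Dimension check: dim(chi_1)*dim(chi_7) = 1*2 = 2 and sum (mult * dim) = 1*2 = 2.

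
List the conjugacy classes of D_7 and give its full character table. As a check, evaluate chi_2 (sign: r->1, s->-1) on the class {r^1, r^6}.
Conjugacy classes: {e} of size 1, {r^1, r^6} of size 2, {r^2, r^5} of size 2, {r^3, r^4} of size 2, {s, sr, ..., sr^6} of size 7.
Character table:
  irrep \ class              {e} (size 1)  {r^1, r^6} (size 2)  {r^2, r^5} (size 2)  {r^3, r^4} (size 2)  {s, sr, ..., sr^6} (size 7)
  chi_1 (triv)               1             1                    1                    1                    1                          
  chi_2 (sign: r->1, s->-1)  1             1                    1                    1                    -1                         
  chi_3 (2d, j=1)            2             2*cos(2*pi/7)        -2*cos(3*pi/7)       -2*cos(pi/7)         0                          
  chi_4 (2d, j=2)            2             -2*cos(3*pi/7)       -2*cos(pi/7)         2*cos(2*pi/7)        0                          
  chi_5 (2d, j=3)            2             -2*cos(pi/7)         2*cos(2*pi/7)        -2*cos(3*pi/7)       0                          

Spot check: chi_2 (sign: r->1, s->-1) on {r^1, r^6} = 1.

Working: D_7 has order 2*7 = 14 with 5 conjugacy classes, hence 5 irreducibles. Sum of squared dims 1 + 1 + 4 + 4 + 4 = 14 = |G|. Linear characters come from the abelianisation; the 2-dimensional irreps have character r^k -> 2*cos(2*pi*j*k/7), reflections -> 0.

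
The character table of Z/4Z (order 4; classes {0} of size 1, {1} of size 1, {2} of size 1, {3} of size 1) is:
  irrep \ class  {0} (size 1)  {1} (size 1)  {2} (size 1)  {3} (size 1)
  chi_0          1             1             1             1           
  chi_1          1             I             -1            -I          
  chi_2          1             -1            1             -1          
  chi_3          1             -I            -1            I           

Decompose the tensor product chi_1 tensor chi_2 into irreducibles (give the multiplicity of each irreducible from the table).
chi_1 tensor chi_2 = chi_3 (all other irreducibles have multiplicity 0).

Reasoning: The character of a tensor product is the pointwise product (chi_1 * chi_2)(C) = chi_1(C) * chi_2(C):
  {0}: (1)*(1), {1}: (I)*(-1), {2}: (-1)*(1), {3}: (-I)*(-1)
so (chi_1 * chi_2) takes values
  {0} -> 1, {1} -> -I, {2} -> -1, {3} -> I.
Now take the inner product of this character with each irreducible chi from the table, <chi_1*chi_2, chi> = (1/4) sum_C |C| (chi_1*chi_2)(C) conj(chi(C)):
  <chi_1*chi_2, chi_0> = (1/4)[1*(1)*conj(1) + 1*(-I)*conj(1) + 1*(-1)*conj(1) + 1*(I)*conj(1)]
      = (1/4)[(1) + (-I) + (-1) + (I)] = 0/4 = 0
  <chi_1*chi_2, chi_1> = (1/4)[1*(1)*conj(1) + 1*(-I)*conj(I) + 1*(-1)*conj(-1) + 1*(I)*conj(-I)]
      = (1/4)[(1) + (-1) + (1) + (-1)] = 0/4 = 0
  <chi_1*chi_2, chi_2> = (1/4)[1*(1)*conj(1) + 1*(-I)*conj(-1) + 1*(-1)*conj(1) + 1*(I)*conj(-1)]
      = (1/4)[(1) + (I) + (-1) + (-I)] = 0/4 = 0
  <chi_1*chi_2, chi_3> = (1/4)[1*(1)*conj(1) + 1*(-I)*conj(-I) + 1*(-1)*conj(-1) + 1*(I)*conj(I)]
      = (1/4)[(1) + (1) + (1) + (1)] = 4/4 = 1
(Exp terms are combined using exp(i*s)*conj(exp(i*t)) = exp(i*(s-t)), and sums of them are collapsed using the identity that for every m > 1 the m distinct m-th roots of unity sum to 0, e.g. 1 + exp(2*I*pi/3) + exp(-2*I*pi/3) = 0.)
Hence the multiplicities are chi_3: 1. Dimension check: dim(chi_1)*dim(chi_2) = 1*1 = 1 and sum (mult * dim) = 1*1 = 1.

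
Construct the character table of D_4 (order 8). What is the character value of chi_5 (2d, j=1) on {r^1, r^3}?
Conjugacy classes: {e} of size 1, {r^2} of size 1, {r^1, r^3} of size 2, {s, sr^2, ...} of size 2, {sr, sr^3, ...} of size 2.
Character table:
  irrep \ class              {e} (size 1)  {r^2} (size 1)  {r^1, r^3} (size 2)  {s, sr^2, ...} (size 2)  {sr, sr^3, ...} (size 2)
  chi_1 (triv)               1             1               1                    1                        1                       
  chi_2 (sign: r->1, s->-1)  1             1               1                    -1                       -1                      
  chi_3 (r->-1, s->1)        1             1               -1                   1                        -1                      
  chi_4 (r->-1, s->-1)       1             1               -1                   -1                       1                       
  chi_5 (2d, j=1)            2             -2              0                    0                        0                       

Spot check: chi_5 (2d, j=1) on {r^1, r^3} = 0.

Proof sketch: D_4 has order 2*4 = 8 with 5 conjugacy classes, hence 5 irreducibles. Sum of squared dims 1 + 1 + 1 + 1 + 4 = 8 = |G|. Linear characters come from the abelianisation; the 2-dimensional irreps have character r^k -> 2*cos(2*pi*j*k/4), reflections -> 0.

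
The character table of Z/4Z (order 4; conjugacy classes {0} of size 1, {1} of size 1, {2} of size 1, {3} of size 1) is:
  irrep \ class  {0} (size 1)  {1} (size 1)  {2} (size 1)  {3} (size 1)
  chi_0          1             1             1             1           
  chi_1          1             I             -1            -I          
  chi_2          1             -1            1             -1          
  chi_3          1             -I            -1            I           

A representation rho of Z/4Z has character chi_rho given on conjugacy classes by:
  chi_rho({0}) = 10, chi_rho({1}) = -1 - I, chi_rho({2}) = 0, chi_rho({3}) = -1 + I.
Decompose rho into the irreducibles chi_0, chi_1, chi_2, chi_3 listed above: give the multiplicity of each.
Multiplicities: chi_0: 2, chi_1: 2, chi_2: 3, chi_3: 3.

Argument: Use <chi_rho, chi> = (1/|G|) sum_C |C| * chi_rho(C) * conj(chi(C)) with |G| = 4 for each irreducible chi in the table:
  <chi_rho, chi_0> = (1/4)[1*(10)*conj(1) + 1*(-1 - I)*conj(1) + 1*(0)*conj(1) + 1*(-1 + I)*conj(1)]
      = (1/4)[(10) + (-1 - I) + (0) + (-1 + I)] = 8/4 = 2
  <chi_rho, chi_1> = (1/4)[1*(10)*conj(1) + 1*(-1 - I)*conj(I) + 1*(0)*conj(-1) + 1*(-1 + I)*conj(-I)]
      = (1/4)[(10) + (-1 + I) + (0) + (-1 - I)] = 8/4 = 2
  <chi_rho, chi_2> = (1/4)[1*(10)*conj(1) + 1*(-1 - I)*conj(-1) + 1*(0)*conj(1) + 1*(-1 + I)*conj(-1)]
      = (1/4)[(10) + (1 + I) + (0) + (1 - I)] = 12/4 = 3
  <chi_rho, chi_3> = (1/4)[1*(10)*conj(1) + 1*(-1 - I)*conj(-I) + 1*(0)*conj(-1) + 1*(-1 + I)*conj(I)]
      = (1/4)[(10) + (1 - I) + (0) + (1 + I)] = 12/4 = 3
(Exp terms are combined using exp(i*s)*conj(exp(i*t)) = exp(i*(s-t)), and sums of them are collapsed using the identity that for every m > 1 the m distinct m-th roots of unity sum to 0, e.g. 1 + exp(2*I*pi/3) + exp(-2*I*pi/3) = 0.)
Dimension check: dim(rho) = sum (mult * dim) = 2*1 + 2*1 + 3*1 + 3*1 = 10 = chi_rho(e) = 10.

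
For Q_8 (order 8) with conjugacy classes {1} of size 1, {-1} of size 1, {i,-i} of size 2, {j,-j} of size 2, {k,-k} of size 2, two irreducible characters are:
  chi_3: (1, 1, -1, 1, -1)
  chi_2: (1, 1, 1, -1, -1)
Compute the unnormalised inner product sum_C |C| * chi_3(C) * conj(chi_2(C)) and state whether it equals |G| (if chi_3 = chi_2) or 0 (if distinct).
Sum = 0; so <chi_3, chi_2> = 0 (distinct irreducibles are orthogonal).

Reasoning: Compute term by term over conjugacy classes (|C| * chi_3(C) * conj(chi_2(C))):
  1*(1)*conj(1) + 1*(1)*conj(1) + 2*(-1)*conj(1) + 2*(1)*conj(-1) + 2*(-1)*conj(-1)
  = (1) + (1) + (-2) + (-2) + (2)
  = 0.
Dividing by |G| = 8 gives 0/8 = 0, matching the row-orthogonality relation <chi_3, chi_2> = [chi_3 = chi_2].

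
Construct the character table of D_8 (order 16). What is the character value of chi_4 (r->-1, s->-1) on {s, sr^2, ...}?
Conjugacy classes: {e} of size 1, {r^4} of size 1, {r^1, r^7} of size 2, {r^2, r^6} of size 2, {r^3, r^5} of size 2, {s, sr^2, ...} of size 4, {sr, sr^3, ...} of size 4.
Character table:
  irrep \ class              {e} (size 1)  {r^4} (size 1)  {r^1, r^7} (size 2)  {r^2, r^6} (size 2)  {r^3, r^5} (size 2)  {s, sr^2, ...} (size 4)  {sr, sr^3, ...} (size 4)
  chi_1 (triv)               1             1               1                    1                    1                    1                        1                       
  chi_2 (sign: r->1, s->-1)  1             1               1                    1                    1                    -1                       -1                      
  chi_3 (r->-1, s->1)        1             1               -1                   1                    -1                   1                        -1                      
  chi_4 (r->-1, s->-1)       1             1               -1                   1                    -1                   -1                       1                       
  chi_5 (2d, j=1)            2             -2              sqrt(2)              0                    -sqrt(2)             0                        0                       
  chi_6 (2d, j=2)            2             2               0                    -2                   0                    0                        0                       
  chi_7 (2d, j=3)            2             -2              -sqrt(2)             0                    sqrt(2)              0                        0                       

Spot check: chi_4 (r->-1, s->-1) on {s, sr^2, ...} = -1.

Argument: D_8 has order 2*8 = 16 with 7 conjugacy classes, hence 7 irreducibles. Sum of squared dims 1 + 1 + 1 + 1 + 4 + 4 + 4 = 16 = |G|. Linear characters come from the abelianisation; the 2-dimensional irreps have character r^k -> 2*cos(2*pi*j*k/8), reflections -> 0.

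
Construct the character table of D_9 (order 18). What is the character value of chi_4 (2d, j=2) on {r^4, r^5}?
Conjugacy classes: {e} of size 1, {r^1, r^8} of size 2, {r^2, r^7} of size 2, {r^3, r^6} of size 2, {r^4, r^5} of size 2, {s, sr, ..., sr^8} of size 9.
Character table:
  irrep \ class              {e} (size 1)  {r^1, r^8} (size 2)  {r^2, r^7} (size 2)  {r^3, r^6} (size 2)  {r^4, r^5} (size 2)  {s, sr, ..., sr^8} (size 9)
  chi_1 (triv)               1             1                    1                    1                    1                    1                          
  chi_2 (sign: r->1, s->-1)  1             1                    1                    1                    1                    -1                         
  chi_3 (2d, j=1)            2             2*cos(2*pi/9)        2*cos(4*pi/9)        -1                   -2*cos(pi/9)         0                          
  chi_4 (2d, j=2)            2             2*cos(4*pi/9)        -2*cos(pi/9)         -1                   2*cos(2*pi/9)        0                          
  chi_5 (2d, j=3)            2             -1                   -1                   2                    -1                   0                          
  chi_6 (2d, j=4)            2             -2*cos(pi/9)         2*cos(2*pi/9)        -1                   2*cos(4*pi/9)        0                          

Spot check: chi_4 (2d, j=2) on {r^4, r^5} = 2*cos(2*pi/9).

Explanation: D_9 has order 2*9 = 18 with 6 conjugacy classes, hence 6 irreducibles. Sum of squared dims 1 + 1 + 4 + 4 + 4 + 4 = 18 = |G|. Linear characters come from the abelianisation; the 2-dimensional irreps have character r^k -> 2*cos(2*pi*j*k/9), reflections -> 0.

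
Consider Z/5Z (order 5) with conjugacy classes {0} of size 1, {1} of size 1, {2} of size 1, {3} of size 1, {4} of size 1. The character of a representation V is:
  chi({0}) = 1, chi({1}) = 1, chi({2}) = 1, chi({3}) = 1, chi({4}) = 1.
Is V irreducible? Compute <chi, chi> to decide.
Irreducible: <chi, chi> = 1.

Proof sketch: <chi, chi> = (1/|G|) sum_C |C| * |chi(C)|^2 = (1/5)[1*|1|^2 + 1*|1|^2 + 1*|1|^2 + 1*|1|^2 + 1*|1|^2]
  = (1/5)[(1) + (1) + (1) + (1) + (1)] = 5/5 = 1.
(Exp terms are combined using exp(i*s)*conj(exp(i*t)) = exp(i*(s-t)), and sums of them are collapsed using the identity that for every m > 1 the m distinct m-th roots of unity sum to 0, e.g. 1 + exp(2*I*pi/3) + exp(-2*I*pi/3) = 0.)
A character is irreducible iff <chi, chi> = 1, so this representation is irreducible.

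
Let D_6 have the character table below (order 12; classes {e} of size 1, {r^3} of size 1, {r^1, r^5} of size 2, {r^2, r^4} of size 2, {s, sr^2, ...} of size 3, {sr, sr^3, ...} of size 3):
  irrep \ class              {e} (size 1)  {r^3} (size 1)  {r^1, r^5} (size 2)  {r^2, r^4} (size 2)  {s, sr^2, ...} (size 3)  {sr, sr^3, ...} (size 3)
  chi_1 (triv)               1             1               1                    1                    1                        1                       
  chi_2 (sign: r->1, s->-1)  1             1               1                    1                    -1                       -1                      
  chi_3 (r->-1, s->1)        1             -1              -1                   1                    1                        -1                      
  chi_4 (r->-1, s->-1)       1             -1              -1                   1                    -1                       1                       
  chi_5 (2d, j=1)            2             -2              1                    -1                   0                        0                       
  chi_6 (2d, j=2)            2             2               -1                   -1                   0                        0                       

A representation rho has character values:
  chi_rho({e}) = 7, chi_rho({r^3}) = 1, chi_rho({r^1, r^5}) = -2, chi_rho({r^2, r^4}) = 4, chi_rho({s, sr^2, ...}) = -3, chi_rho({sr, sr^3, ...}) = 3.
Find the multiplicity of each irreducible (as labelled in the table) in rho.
Multiplicities: chi_1: 1, chi_2: 1, chi_3: 0, chi_4: 3, chi_5: 0, chi_6: 1.

Proof sketch: Use <chi_rho, chi> = (1/|G|) sum_C |C| * chi_rho(C) * conj(chi(C)) with |G| = 12 for each irreducible chi in the table:
  <chi_rho, chi_1> = (1/12)[1*(7)*conj(1) + 1*(1)*conj(1) + 2*(-2)*conj(1) + 2*(4)*conj(1) + 3*(-3)*conj(1) + 3*(3)*conj(1)]
      = (1/12)[(7) + (1) + (-4) + (8) + (-9) + (9)] = 12/12 = 1
  <chi_rho, chi_2> = (1/12)[1*(7)*conj(1) + 1*(1)*conj(1) + 2*(-2)*conj(1) + 2*(4)*conj(1) + 3*(-3)*conj(-1) + 3*(3)*conj(-1)]
      = (1/12)[(7) + (1) + (-4) + (8) + (9) + (-9)] = 12/12 = 1
  <chi_rho, chi_3> = (1/12)[1*(7)*conj(1) + 1*(1)*conj(-1) + 2*(-2)*conj(-1) + 2*(4)*conj(1) + 3*(-3)*conj(1) + 3*(3)*conj(-1)]
      = (1/12)[(7) + (-1) + (4) + (8) + (-9) + (-9)] = 0/12 = 0
  <chi_rho, chi_4> = (1/12)[1*(7)*conj(1) + 1*(1)*conj(-1) + 2*(-2)*conj(-1) + 2*(4)*conj(1) + 3*(-3)*conj(-1) + 3*(3)*conj(1)]
      = (1/12)[(7) + (-1) + (4) + (8) + (9) + (9)] = 36/12 = 3
  <chi_rho, chi_5> = (1/12)[1*(7)*conj(2) + 1*(1)*conj(-2) + 2*(-2)*conj(1) + 2*(4)*conj(-1) + 3*(-3)*conj(0) + 3*(3)*conj(0)]
      = (1/12)[(14) + (-2) + (-4) + (-8) + (0) + (0)] = 0/12 = 0
  <chi_rho, chi_6> = (1/12)[1*(7)*conj(2) + 1*(1)*conj(2) + 2*(-2)*conj(-1) + 2*(4)*conj(-1) + 3*(-3)*conj(0) + 3*(3)*conj(0)]
      = (1/12)[(14) + (2) + (4) + (-8) + (0) + (0)] = 12/12 = 1
Dimension check: dim(rho) = sum (mult * dim) = 1*1 + 1*1 + 0*1 + 3*1 + 0*2 + 1*2 = 7 = chi_rho(e) = 7.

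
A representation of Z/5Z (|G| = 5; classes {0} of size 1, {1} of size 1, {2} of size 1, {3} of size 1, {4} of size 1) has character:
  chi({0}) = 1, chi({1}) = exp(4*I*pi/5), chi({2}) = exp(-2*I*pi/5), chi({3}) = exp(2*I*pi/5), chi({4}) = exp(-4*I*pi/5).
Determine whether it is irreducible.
Irreducible: <chi, chi> = 1.

Derivation: <chi, chi> = (1/|G|) sum_C |C| * |chi(C)|^2 = (1/5)[1*|1|^2 + 1*|exp(4*I*pi/5)|^2 + 1*|exp(-2*I*pi/5)|^2 + 1*|exp(2*I*pi/5)|^2 + 1*|exp(-4*I*pi/5)|^2]
  = (1/5)[(1) + (1) + (1) + (1) + (1)] = 5/5 = 1.
(Exp terms are combined using exp(i*s)*conj(exp(i*t)) = exp(i*(s-t)), and sums of them are collapsed using the identity that for every m > 1 the m distinct m-th roots of unity sum to 0, e.g. 1 + exp(2*I*pi/3) + exp(-2*I*pi/3) = 0.)
A character is irreducible iff <chi, chi> = 1, so this representation is irreducible.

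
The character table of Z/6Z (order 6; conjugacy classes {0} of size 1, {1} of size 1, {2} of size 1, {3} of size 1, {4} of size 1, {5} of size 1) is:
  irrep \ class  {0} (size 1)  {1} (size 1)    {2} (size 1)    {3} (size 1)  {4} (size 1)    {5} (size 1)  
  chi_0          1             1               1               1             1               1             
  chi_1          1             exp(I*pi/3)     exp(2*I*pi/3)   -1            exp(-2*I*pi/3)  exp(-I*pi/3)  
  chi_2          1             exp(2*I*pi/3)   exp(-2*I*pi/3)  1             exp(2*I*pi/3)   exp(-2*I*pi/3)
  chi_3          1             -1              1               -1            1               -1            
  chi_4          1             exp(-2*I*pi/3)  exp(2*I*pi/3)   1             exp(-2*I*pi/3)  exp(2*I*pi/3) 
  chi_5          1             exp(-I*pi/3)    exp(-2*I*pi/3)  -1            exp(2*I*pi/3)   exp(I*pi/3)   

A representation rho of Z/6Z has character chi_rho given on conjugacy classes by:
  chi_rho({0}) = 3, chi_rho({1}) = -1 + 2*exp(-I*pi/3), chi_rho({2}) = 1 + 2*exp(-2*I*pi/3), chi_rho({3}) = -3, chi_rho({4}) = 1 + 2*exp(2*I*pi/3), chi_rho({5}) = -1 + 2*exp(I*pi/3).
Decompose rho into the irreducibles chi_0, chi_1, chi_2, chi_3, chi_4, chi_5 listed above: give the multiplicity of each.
Multiplicities: chi_0: 0, chi_1: 0, chi_2: 0, chi_3: 1, chi_4: 0, chi_5: 2.

Derivation: Use <chi_rho, chi> = (1/|G|) sum_C |C| * chi_rho(C) * conj(chi(C)) with |G| = 6 for each irreducible chi in the table:
  <chi_rho, chi_0> = (1/6)[1*(3)*conj(1) + 1*(-1 + 2*exp(-I*pi/3))*conj(1) + 1*(1 + 2*exp(-2*I*pi/3))*conj(1) + 1*(-3)*conj(1) + 1*(1 + 2*exp(2*I*pi/3))*conj(1) + 1*(-1 + 2*exp(I*pi/3))*conj(1)]
      = (1/6)[(3) + (-1 + 2*exp(-I*pi/3)) + (1 + 2*exp(-2*I*pi/3)) + (-3) + (1 + 2*exp(2*I*pi/3)) + (-1 + 2*exp(I*pi/3))] = 0/6 = 0
  <chi_rho, chi_1> = (1/6)[1*(3)*conj(1) + 1*(-1 + 2*exp(-I*pi/3))*conj(exp(I*pi/3)) + 1*(1 + 2*exp(-2*I*pi/3))*conj(exp(2*I*pi/3)) + 1*(-3)*conj(-1) + 1*(1 + 2*exp(2*I*pi/3))*conj(exp(-2*I*pi/3)) + 1*(-1 + 2*exp(I*pi/3))*conj(exp(-I*pi/3))]
      = (1/6)[(3) + (2*exp(-2*I*pi/3) - exp(-I*pi/3)) + (exp(-2*I*pi/3) + 2*exp(2*I*pi/3)) + (3) + (2*exp(-2*I*pi/3) + exp(2*I*pi/3)) + (-exp(I*pi/3) + 2*exp(2*I*pi/3))] = 0/6 = 0
  <chi_rho, chi_2> = (1/6)[1*(3)*conj(1) + 1*(-1 + 2*exp(-I*pi/3))*conj(exp(2*I*pi/3)) + 1*(1 + 2*exp(-2*I*pi/3))*conj(exp(-2*I*pi/3)) + 1*(-3)*conj(1) + 1*(1 + 2*exp(2*I*pi/3))*conj(exp(2*I*pi/3)) + 1*(-1 + 2*exp(I*pi/3))*conj(exp(-2*I*pi/3))]
      = (1/6)[(3) + (-2 - exp(-2*I*pi/3)) + (2 + exp(2*I*pi/3)) + (-3) + (2 + exp(-2*I*pi/3)) + (-2 - exp(2*I*pi/3))] = 0/6 = 0
  <chi_rho, chi_3> = (1/6)[1*(3)*conj(1) + 1*(-1 + 2*exp(-I*pi/3))*conj(-1) + 1*(1 + 2*exp(-2*I*pi/3))*conj(1) + 1*(-3)*conj(-1) + 1*(1 + 2*exp(2*I*pi/3))*conj(1) + 1*(-1 + 2*exp(I*pi/3))*conj(-1)]
      = (1/6)[(3) + (1 - 2*exp(-I*pi/3)) + (1 + 2*exp(-2*I*pi/3)) + (3) + (1 + 2*exp(2*I*pi/3)) + (1 - 2*exp(I*pi/3))] = 6/6 = 1
  <chi_rho, chi_4> = (1/6)[1*(3)*conj(1) + 1*(-1 + 2*exp(-I*pi/3))*conj(exp(-2*I*pi/3)) + 1*(1 + 2*exp(-2*I*pi/3))*conj(exp(2*I*pi/3)) + 1*(-3)*conj(1) + 1*(1 + 2*exp(2*I*pi/3))*conj(exp(-2*I*pi/3)) + 1*(-1 + 2*exp(I*pi/3))*conj(exp(2*I*pi/3))]
      = (1/6)[(3) + (-exp(2*I*pi/3) + 2*exp(I*pi/3)) + (exp(-2*I*pi/3) + 2*exp(2*I*pi/3)) + (-3) + (2*exp(-2*I*pi/3) + exp(2*I*pi/3)) + (2*exp(-I*pi/3) - exp(-2*I*pi/3))] = 0/6 = 0
  <chi_rho, chi_5> = (1/6)[1*(3)*conj(1) + 1*(-1 + 2*exp(-I*pi/3))*conj(exp(-I*pi/3)) + 1*(1 + 2*exp(-2*I*pi/3))*conj(exp(-2*I*pi/3)) + 1*(-3)*conj(-1) + 1*(1 + 2*exp(2*I*pi/3))*conj(exp(2*I*pi/3)) + 1*(-1 + 2*exp(I*pi/3))*conj(exp(I*pi/3))]
      = (1/6)[(3) + (2 - exp(I*pi/3)) + (2 + exp(2*I*pi/3)) + (3) + (2 + exp(-2*I*pi/3)) + (2 - exp(-I*pi/3))] = 12/6 = 2
(Exp terms are combined using exp(i*s)*conj(exp(i*t)) = exp(i*(s-t)), and sums of them are collapsed using the identity that for every m > 1 the m distinct m-th roots of unity sum to 0, e.g. 1 + exp(2*I*pi/3) + exp(-2*I*pi/3) = 0.)
Dimension check: dim(rho) = sum (mult * dim) = 0*1 + 0*1 + 0*1 + 1*1 + 0*1 + 2*1 = 3 = chi_rho(e) = 3.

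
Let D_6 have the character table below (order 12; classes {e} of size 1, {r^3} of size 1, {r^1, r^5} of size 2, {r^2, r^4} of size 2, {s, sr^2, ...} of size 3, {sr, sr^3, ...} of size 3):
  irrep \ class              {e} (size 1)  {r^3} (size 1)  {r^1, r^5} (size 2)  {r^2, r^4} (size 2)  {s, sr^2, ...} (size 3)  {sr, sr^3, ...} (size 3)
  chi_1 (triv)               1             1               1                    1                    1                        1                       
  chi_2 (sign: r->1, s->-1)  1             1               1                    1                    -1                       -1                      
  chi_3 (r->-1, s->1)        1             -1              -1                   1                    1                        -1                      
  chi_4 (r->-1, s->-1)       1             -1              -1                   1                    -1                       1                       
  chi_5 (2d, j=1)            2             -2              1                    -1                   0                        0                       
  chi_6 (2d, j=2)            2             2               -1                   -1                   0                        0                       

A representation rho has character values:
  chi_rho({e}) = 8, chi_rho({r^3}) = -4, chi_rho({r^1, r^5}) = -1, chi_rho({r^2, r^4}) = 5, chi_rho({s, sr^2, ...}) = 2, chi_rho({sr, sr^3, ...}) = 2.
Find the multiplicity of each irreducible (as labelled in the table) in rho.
Multiplicities: chi_1: 2, chi_2: 0, chi_3: 2, chi_4: 2, chi_5: 1, chi_6: 0.

Justification: Use <chi_rho, chi> = (1/|G|) sum_C |C| * chi_rho(C) * conj(chi(C)) with |G| = 12 for each irreducible chi in the table:
  <chi_rho, chi_1> = (1/12)[1*(8)*conj(1) + 1*(-4)*conj(1) + 2*(-1)*conj(1) + 2*(5)*conj(1) + 3*(2)*conj(1) + 3*(2)*conj(1)]
      = (1/12)[(8) + (-4) + (-2) + (10) + (6) + (6)] = 24/12 = 2
  <chi_rho, chi_2> = (1/12)[1*(8)*conj(1) + 1*(-4)*conj(1) + 2*(-1)*conj(1) + 2*(5)*conj(1) + 3*(2)*conj(-1) + 3*(2)*conj(-1)]
      = (1/12)[(8) + (-4) + (-2) + (10) + (-6) + (-6)] = 0/12 = 0
  <chi_rho, chi_3> = (1/12)[1*(8)*conj(1) + 1*(-4)*conj(-1) + 2*(-1)*conj(-1) + 2*(5)*conj(1) + 3*(2)*conj(1) + 3*(2)*conj(-1)]
      = (1/12)[(8) + (4) + (2) + (10) + (6) + (-6)] = 24/12 = 2
  <chi_rho, chi_4> = (1/12)[1*(8)*conj(1) + 1*(-4)*conj(-1) + 2*(-1)*conj(-1) + 2*(5)*conj(1) + 3*(2)*conj(-1) + 3*(2)*conj(1)]
      = (1/12)[(8) + (4) + (2) + (10) + (-6) + (6)] = 24/12 = 2
  <chi_rho, chi_5> = (1/12)[1*(8)*conj(2) + 1*(-4)*conj(-2) + 2*(-1)*conj(1) + 2*(5)*conj(-1) + 3*(2)*conj(0) + 3*(2)*conj(0)]
      = (1/12)[(16) + (8) + (-2) + (-10) + (0) + (0)] = 12/12 = 1
  <chi_rho, chi_6> = (1/12)[1*(8)*conj(2) + 1*(-4)*conj(2) + 2*(-1)*conj(-1) + 2*(5)*conj(-1) + 3*(2)*conj(0) + 3*(2)*conj(0)]
      = (1/12)[(16) + (-8) + (2) + (-10) + (0) + (0)] = 0/12 = 0
Dimension check: dim(rho) = sum (mult * dim) = 2*1 + 0*1 + 2*1 + 2*1 + 1*2 + 0*2 = 8 = chi_rho(e) = 8.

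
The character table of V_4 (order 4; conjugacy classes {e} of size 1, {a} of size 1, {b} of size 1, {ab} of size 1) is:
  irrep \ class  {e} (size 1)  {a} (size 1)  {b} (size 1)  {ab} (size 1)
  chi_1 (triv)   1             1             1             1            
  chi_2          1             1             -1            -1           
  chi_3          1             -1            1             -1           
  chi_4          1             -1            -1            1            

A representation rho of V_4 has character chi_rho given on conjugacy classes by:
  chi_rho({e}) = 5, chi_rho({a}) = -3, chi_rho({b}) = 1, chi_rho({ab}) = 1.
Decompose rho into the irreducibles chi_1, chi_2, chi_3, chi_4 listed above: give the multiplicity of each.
Multiplicities: chi_1: 1, chi_2: 0, chi_3: 2, chi_4: 2.

Justification: Use <chi_rho, chi> = (1/|G|) sum_C |C| * chi_rho(C) * conj(chi(C)) with |G| = 4 for each irreducible chi in the table:
  <chi_rho, chi_1> = (1/4)[1*(5)*conj(1) + 1*(-3)*conj(1) + 1*(1)*conj(1) + 1*(1)*conj(1)]
      = (1/4)[(5) + (-3) + (1) + (1)] = 4/4 = 1
  <chi_rho, chi_2> = (1/4)[1*(5)*conj(1) + 1*(-3)*conj(1) + 1*(1)*conj(-1) + 1*(1)*conj(-1)]
      = (1/4)[(5) + (-3) + (-1) + (-1)] = 0/4 = 0
  <chi_rho, chi_3> = (1/4)[1*(5)*conj(1) + 1*(-3)*conj(-1) + 1*(1)*conj(1) + 1*(1)*conj(-1)]
      = (1/4)[(5) + (3) + (1) + (-1)] = 8/4 = 2
  <chi_rho, chi_4> = (1/4)[1*(5)*conj(1) + 1*(-3)*conj(-1) + 1*(1)*conj(-1) + 1*(1)*conj(1)]
      = (1/4)[(5) + (3) + (-1) + (1)] = 8/4 = 2
Dimension check: dim(rho) = sum (mult * dim) = 1*1 + 0*1 + 2*1 + 2*1 = 5 = chi_rho(e) = 5.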